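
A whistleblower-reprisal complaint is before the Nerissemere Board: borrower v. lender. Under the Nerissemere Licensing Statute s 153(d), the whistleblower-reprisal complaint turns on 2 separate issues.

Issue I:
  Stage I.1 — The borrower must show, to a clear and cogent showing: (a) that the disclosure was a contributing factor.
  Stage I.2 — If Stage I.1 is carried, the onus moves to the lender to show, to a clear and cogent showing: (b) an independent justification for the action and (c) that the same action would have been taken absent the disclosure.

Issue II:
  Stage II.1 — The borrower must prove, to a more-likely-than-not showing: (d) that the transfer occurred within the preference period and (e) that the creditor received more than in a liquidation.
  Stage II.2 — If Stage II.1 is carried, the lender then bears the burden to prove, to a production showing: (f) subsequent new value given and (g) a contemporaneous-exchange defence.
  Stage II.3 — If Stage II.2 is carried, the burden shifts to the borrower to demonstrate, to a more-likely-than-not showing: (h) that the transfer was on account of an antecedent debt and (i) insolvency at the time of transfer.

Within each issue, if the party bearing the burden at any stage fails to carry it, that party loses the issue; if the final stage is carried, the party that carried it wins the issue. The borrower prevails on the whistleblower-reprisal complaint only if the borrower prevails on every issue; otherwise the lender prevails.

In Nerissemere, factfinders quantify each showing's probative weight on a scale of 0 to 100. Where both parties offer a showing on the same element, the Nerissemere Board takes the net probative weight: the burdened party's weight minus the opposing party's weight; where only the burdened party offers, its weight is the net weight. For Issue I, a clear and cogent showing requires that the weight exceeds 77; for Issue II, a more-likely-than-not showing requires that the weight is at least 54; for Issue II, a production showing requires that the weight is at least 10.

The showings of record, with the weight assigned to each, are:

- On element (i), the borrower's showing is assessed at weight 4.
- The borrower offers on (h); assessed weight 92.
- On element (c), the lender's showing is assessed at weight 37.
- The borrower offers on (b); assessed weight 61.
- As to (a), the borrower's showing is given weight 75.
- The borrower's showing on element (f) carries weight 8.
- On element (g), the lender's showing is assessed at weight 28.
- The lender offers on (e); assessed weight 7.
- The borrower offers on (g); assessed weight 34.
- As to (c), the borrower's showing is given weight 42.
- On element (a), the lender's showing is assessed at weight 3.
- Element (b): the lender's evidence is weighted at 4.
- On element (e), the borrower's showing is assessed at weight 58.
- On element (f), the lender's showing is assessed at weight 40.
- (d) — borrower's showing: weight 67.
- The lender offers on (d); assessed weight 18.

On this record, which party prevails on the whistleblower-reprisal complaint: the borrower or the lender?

— Issue I —
Stage I.1 (borrower, a clear and cogent showing, weight exceeds 77): (a) net 75−3=72 ≤ 77 — fails.
  Stage I.1 not carried; the borrower fails its burden.
The analysis ends at Stage I.1; the lender prevails on this issue.
— Issue II —
Stage II.1 (borrower, a more-likely-than-not showing, weight is at least 54): (d) net 67−18=49 < 54 — fails; (e) net 58−7=51 < 54 — fails.
  The borrower does not carry Stage II.1.
So the lender prevails on this issue.
Per-issue: Issue I → lender; Issue II → lender. The borrower must prevail on every issue; overall, the lender prevails.

lender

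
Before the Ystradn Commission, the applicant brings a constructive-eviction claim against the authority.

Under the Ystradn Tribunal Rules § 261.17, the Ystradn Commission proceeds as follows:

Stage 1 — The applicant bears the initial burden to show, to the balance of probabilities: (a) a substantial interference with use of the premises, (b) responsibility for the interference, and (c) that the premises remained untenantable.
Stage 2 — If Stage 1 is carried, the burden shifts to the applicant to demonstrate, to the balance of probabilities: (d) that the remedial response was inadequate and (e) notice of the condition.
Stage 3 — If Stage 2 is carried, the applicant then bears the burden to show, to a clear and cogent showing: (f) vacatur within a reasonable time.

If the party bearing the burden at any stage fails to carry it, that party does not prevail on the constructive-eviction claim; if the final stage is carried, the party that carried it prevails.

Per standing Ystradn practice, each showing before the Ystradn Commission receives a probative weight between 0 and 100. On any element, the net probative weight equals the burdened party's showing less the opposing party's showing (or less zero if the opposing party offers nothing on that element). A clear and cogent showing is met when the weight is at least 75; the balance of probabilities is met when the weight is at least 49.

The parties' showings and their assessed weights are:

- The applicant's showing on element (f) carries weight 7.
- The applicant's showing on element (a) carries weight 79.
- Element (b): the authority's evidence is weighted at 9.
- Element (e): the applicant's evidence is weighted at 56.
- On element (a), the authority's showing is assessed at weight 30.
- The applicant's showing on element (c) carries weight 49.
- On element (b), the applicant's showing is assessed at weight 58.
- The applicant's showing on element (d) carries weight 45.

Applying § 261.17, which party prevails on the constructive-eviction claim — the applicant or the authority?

authority

Stage 1 — burden on applicant; standard: the balance of probabilities (weight is at least 49).
    (a): 79 − 30 = 49 ≥ 49 [met]
    (b): 58 − 9 = 49 ≥ 49 [met]
    (c): 49 ≥ 49 [met]
  All elements met. The applicant retains the burden for Stage 2.
Stage 2 — burden on applicant; standard: the balance of probabilities (weight is at least 49).
    (d): 45 < 49 [not met]
    (e): 56 ≥ 49 [met]
  Not every element is met, so the applicant fails to carry Stage 2.
The analysis ends at Stage 2; the authority prevails.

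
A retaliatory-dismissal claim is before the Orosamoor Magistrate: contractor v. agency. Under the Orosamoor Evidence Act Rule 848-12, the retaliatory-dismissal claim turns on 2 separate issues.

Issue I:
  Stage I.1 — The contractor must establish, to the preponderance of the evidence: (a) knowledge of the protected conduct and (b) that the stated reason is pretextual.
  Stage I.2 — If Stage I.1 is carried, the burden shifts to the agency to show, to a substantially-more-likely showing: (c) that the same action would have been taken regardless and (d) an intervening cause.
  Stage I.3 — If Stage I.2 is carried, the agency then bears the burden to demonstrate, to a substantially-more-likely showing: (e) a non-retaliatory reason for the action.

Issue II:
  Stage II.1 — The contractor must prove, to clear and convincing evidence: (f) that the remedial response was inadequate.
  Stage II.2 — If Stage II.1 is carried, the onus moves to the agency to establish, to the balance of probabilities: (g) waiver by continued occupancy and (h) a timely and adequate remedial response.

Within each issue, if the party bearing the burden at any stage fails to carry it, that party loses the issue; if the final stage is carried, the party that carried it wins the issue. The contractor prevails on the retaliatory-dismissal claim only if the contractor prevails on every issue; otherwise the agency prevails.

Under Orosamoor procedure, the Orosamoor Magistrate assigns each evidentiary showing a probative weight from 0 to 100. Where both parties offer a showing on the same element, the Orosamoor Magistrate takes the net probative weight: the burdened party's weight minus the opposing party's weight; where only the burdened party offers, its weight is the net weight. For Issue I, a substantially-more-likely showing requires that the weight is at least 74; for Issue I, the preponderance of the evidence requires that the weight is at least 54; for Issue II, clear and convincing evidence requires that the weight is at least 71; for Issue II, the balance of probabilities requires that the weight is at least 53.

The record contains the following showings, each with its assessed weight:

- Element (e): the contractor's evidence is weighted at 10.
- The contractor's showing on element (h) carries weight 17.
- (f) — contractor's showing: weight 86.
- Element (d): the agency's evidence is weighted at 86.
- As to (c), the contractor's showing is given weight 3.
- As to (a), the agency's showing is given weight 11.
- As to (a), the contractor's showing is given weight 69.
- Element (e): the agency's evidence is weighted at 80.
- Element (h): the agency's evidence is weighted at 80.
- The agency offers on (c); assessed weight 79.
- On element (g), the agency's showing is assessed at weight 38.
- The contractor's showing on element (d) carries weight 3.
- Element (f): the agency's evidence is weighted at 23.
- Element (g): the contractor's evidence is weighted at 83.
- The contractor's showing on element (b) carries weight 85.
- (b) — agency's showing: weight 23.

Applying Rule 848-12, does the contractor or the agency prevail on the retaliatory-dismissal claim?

— Issue I —
Stage I.1 — burden on contractor; standard: the preponderance of the evidence (weight is at least 54).
    (a): 69 − 11 = 58 ≥ 54 [met]
    (b): 85 − 23 = 62 ≥ 54 [met]
  Stage I.1 is satisfied; the onus moves to the agency.
Stage I.2 — burden on agency; standard: a substantially-more-likely showing (weight is at least 74).
    (c): 79 − 3 = 76 ≥ 74 [met]
    (d): 86 − 3 = 83 ≥ 74 [met]
  Stage I.2 is satisfied; the agency continues to bear the burden.
Stage I.3 — burden on agency; standard: a substantially-more-likely showing (weight is at least 74).
    (e): 80 − 10 = 70 < 74 [not met]
  Not every element is met, so the agency fails to carry Stage I.3.
So the contractor prevails on this issue.
— Issue II —
Stage II.1 — burden on contractor; standard: clear and convincing evidence (weight is at least 71).
    (f): 86 − 23 = 63 < 71 [not met]
  The contractor does not carry Stage II.1.
The analysis ends at Stage II.1; the agency prevails on this issue.
Per-issue: Issue I → contractor; Issue II → agency. The contractor must prevail on every issue; overall, the agency prevails.

agency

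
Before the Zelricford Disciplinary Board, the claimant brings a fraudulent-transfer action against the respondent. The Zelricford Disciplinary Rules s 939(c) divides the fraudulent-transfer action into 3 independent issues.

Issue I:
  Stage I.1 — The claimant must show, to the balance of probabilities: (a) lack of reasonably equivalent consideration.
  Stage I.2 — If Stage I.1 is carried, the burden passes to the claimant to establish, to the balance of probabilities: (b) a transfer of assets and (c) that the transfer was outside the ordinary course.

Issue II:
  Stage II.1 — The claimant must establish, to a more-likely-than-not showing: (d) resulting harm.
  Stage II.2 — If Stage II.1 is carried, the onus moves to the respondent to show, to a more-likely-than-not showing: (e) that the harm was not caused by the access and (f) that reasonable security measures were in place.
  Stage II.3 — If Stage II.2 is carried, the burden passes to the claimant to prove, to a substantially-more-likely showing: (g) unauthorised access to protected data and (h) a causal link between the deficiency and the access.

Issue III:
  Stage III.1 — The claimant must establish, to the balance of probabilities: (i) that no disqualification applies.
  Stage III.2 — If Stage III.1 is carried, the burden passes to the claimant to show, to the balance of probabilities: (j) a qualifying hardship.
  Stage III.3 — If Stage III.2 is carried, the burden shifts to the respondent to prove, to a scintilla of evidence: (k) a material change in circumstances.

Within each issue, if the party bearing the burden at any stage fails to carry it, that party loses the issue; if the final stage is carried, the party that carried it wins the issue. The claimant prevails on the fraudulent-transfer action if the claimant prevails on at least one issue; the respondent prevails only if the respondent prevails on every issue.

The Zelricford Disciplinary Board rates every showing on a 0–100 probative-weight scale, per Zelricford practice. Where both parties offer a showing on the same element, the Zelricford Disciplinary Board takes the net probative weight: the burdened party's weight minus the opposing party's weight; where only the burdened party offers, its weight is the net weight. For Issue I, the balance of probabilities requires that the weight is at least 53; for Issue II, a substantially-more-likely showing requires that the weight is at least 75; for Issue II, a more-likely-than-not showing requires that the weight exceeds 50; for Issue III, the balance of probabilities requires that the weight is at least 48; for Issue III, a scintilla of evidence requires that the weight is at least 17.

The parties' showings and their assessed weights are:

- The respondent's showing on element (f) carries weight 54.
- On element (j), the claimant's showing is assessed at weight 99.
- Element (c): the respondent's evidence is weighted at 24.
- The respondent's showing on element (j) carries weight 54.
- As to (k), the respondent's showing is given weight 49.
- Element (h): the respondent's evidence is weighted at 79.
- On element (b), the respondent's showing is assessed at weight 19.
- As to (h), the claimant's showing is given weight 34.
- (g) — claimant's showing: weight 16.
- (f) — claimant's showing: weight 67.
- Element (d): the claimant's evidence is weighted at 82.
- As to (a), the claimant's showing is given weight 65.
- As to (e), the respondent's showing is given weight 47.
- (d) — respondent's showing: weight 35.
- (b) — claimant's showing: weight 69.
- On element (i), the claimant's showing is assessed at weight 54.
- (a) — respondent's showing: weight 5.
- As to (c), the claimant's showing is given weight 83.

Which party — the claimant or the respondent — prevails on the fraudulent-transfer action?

— Issue I —
Stage I.1 (claimant, the balance of probabilities, weight is at least 53): (a) net 65−5=60 ≥ 53 — meets.
  Stage I.1 is satisfied; the claimant continues to bear the burden.
Stage I.2 (claimant, the balance of probabilities, weight is at least 53): (b) net 69−19=50 < 53 — fails; (c) net 83−24=59 ≥ 53 — meets.
  The claimant does not carry Stage I.2.
The analysis ends at Stage I.2; the respondent prevails on this issue.
— Issue II —
At Stage II.1 the claimant must meet a more-likely-than-not showing (weight exceeds 50): on (d) the weight is 82 less the opposing 35 gives net 47, ≤ 50, so (d) does not meet the standard.
  The claimant does not carry Stage II.1.
The respondent prevails on this issue.
— Issue III —
Stage III.1 (claimant, the balance of probabilities, weight is at least 48): (i) 54 ≥ 48 — meets.
  All elements met. The claimant retains the burden for Stage III.2.
Stage III.2 (claimant, the balance of probabilities, weight is at least 48): (j) net 99−54=45 < 48 — fails.
  Stage III.2 not carried; the claimant fails its burden.
The analysis ends at Stage III.2; the respondent prevails on this issue.
Per-issue: Issue I → respondent; Issue II → respondent; Issue III → respondent. The claimant must prevail on at least one issue; overall, the respondent prevails.

respondent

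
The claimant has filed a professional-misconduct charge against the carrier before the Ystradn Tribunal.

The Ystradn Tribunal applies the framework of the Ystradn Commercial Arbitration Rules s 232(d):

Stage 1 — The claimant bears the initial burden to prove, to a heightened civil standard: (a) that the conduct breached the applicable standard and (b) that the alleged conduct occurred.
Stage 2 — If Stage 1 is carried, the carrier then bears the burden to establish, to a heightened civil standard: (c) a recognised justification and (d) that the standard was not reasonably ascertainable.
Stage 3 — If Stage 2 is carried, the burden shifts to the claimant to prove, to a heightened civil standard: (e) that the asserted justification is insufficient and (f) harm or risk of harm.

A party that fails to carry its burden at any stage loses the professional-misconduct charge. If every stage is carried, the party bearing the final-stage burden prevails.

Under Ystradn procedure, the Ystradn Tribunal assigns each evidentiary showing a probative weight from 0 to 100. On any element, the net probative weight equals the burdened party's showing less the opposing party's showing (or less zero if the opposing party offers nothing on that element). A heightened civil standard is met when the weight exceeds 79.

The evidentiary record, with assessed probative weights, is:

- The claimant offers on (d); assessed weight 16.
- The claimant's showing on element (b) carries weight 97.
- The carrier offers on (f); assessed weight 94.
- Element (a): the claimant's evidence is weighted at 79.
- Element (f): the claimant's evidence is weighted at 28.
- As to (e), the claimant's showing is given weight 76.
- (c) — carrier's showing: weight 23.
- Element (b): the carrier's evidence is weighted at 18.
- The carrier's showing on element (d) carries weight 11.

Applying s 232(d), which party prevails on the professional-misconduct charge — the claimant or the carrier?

carrier

Stage 1 — burden on claimant; standard: a heightened civil standard (weight exceeds 79).
    (a): 79 ≤ 79 [not met]
    (b): 97 − 18 = 79 ≤ 79 [not met]
  The claimant does not carry Stage 1.
So the carrier prevails.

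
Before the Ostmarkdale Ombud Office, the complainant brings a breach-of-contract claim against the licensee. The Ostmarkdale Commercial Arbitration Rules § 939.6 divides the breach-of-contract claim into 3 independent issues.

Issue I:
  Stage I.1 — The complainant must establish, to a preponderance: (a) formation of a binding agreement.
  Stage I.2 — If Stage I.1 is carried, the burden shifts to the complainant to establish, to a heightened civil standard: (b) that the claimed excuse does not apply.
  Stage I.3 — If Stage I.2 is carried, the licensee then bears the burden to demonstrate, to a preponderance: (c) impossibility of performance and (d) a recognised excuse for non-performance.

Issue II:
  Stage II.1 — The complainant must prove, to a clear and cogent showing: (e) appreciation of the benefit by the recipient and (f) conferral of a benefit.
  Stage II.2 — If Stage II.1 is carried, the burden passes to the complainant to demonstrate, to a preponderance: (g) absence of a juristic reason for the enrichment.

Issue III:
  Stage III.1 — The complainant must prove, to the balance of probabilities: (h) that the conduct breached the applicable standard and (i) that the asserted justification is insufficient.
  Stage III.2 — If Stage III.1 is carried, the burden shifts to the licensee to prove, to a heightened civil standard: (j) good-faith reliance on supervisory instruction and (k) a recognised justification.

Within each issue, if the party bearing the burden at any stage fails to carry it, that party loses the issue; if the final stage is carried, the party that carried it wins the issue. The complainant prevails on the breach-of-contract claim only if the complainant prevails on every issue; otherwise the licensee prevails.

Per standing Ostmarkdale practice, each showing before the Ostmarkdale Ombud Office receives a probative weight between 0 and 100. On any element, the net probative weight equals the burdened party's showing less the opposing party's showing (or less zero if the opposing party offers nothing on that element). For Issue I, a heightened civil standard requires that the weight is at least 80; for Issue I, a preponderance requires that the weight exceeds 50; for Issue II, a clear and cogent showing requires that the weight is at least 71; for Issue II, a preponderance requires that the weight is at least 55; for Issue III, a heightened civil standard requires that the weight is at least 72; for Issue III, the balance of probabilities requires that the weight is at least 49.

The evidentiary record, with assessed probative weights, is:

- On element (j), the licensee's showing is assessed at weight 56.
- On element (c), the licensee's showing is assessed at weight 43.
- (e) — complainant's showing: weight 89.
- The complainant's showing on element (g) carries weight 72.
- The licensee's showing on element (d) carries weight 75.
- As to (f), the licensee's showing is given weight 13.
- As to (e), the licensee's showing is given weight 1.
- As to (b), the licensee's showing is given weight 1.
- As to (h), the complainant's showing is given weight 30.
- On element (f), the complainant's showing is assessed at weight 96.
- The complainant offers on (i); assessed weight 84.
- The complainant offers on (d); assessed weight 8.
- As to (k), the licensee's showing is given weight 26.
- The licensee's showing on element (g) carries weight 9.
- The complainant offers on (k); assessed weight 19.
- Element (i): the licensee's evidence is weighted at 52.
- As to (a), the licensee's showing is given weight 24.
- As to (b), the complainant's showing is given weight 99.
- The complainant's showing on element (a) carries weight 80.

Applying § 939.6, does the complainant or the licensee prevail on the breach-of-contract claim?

— Issue I —
At Stage I.1 the complainant must meet a preponderance (weight exceeds 50): on (a) the weight is 80 less the opposing 24 gives net 56, > 50, so (a) meets the standard.
  Stage I.1 is satisfied; the complainant continues to bear the burden.
At Stage I.2 the complainant must meet a heightened civil standard (weight is at least 80): on (b) the weight is 99 less the opposing 1 gives net 98, ≥ 80, so (b) meets the standard.
  Stage I.2 is satisfied; the onus moves to the licensee.
At Stage I.3 the licensee must meet a preponderance (weight exceeds 50): on (c) the weight is 43, ≤ 50, so (c) does not meet the standard; on (d) the weight is 75 less the opposing 8 gives net 67, which does exceed 50, so (d) meets the standard.
  Stage I.3 not carried; the licensee fails its burden.
The analysis ends at Stage I.3; the complainant prevails on this issue.
— Issue II —
At Stage II.1 the complainant must meet a clear and cogent showing (weight is at least 71): on (e) the weight is 89 less the opposing 1 gives net 88, ≥ 71, so (e) meets the standard; on (f) the weight is 96 less the opposing 13 gives net 83, ≥ 71, so (f) meets the standard.
  All elements met. The complainant retains the burden for Stage II.2.
At Stage II.2 the complainant must meet a preponderance (weight is at least 55): on (g) the weight is 72 less the opposing 9 gives net 63, which does reach 55, so (g) meets the standard.
  Stage II.2 carried; the final stage is satisfied.
Every stage carried; the complainant prevails on this issue.
— Issue III —
Stage III.1 — burden on complainant; standard: the balance of probabilities (weight is at least 49).
    (h): 30 < 49 [not met]
    (i): 84 − 52 = 32 < 49 [not met]
  Stage III.1 not carried; the complainant fails its burden.
The licensee prevails on this issue.
Per-issue: Issue I → complainant; Issue II → complainant; Issue III → licensee. The complainant must prevail on every issue; overall, the licensee prevails.

licensee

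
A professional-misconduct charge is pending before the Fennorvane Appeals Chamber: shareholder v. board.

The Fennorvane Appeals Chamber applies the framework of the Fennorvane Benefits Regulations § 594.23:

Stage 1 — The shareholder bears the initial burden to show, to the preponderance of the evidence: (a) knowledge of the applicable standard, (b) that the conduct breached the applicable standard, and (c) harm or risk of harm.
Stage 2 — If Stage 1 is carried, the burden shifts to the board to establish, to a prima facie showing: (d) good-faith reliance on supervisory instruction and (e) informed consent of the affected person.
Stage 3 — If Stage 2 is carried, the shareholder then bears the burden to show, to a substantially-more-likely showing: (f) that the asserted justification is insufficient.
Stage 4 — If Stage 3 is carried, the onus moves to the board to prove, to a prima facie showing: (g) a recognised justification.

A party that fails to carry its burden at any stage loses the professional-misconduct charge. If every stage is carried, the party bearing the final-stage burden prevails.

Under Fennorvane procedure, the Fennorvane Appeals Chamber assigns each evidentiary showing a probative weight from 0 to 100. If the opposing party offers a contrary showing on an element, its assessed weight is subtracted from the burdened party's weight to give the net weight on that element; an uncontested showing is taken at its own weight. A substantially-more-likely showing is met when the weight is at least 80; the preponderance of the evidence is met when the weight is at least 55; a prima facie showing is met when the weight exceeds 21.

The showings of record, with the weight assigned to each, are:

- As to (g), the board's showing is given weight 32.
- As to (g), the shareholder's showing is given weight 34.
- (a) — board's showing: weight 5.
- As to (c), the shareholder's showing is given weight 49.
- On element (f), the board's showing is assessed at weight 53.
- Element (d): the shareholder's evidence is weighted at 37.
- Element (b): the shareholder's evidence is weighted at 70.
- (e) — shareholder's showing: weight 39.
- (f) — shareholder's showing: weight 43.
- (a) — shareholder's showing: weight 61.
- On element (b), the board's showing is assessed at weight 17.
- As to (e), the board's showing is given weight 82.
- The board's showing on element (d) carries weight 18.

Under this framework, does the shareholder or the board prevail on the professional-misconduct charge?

Stage 1 — burden on shareholder; standard: the preponderance of the evidence (weight is at least 55).
    (a): 61 − 5 = 56 ≥ 55 [met]
    (b): 70 − 17 = 53 < 55 [not met]
    (c): 49 < 55 [not met]
  Not every element is met, so the shareholder fails to carry Stage 1.
So the board prevails.

board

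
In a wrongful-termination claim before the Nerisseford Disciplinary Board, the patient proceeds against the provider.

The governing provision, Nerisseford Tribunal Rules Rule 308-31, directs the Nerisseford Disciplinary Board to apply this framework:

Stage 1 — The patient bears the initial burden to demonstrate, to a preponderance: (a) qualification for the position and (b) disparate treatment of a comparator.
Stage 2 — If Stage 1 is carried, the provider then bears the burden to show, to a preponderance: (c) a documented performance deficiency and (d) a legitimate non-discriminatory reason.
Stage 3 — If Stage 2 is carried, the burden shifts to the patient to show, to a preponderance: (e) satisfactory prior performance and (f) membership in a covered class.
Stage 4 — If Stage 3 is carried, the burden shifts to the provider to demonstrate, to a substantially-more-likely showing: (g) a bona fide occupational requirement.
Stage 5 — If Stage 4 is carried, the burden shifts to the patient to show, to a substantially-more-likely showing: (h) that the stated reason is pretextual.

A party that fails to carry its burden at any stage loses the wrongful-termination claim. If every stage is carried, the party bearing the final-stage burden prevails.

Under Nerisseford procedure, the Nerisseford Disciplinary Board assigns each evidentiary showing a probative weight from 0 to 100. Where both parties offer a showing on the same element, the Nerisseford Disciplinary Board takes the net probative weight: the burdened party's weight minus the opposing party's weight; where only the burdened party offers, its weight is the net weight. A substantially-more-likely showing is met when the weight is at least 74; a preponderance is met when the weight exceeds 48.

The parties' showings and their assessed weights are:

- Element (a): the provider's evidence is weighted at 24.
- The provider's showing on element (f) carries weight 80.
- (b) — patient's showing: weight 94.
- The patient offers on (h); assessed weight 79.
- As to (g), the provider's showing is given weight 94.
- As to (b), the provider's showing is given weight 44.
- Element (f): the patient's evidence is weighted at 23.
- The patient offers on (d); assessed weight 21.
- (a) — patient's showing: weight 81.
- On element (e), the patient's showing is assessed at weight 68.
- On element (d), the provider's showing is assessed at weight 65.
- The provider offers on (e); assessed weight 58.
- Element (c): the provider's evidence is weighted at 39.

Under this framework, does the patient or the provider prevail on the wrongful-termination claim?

At Stage 1 the patient must meet a preponderance (weight exceeds 48): on (a) the weight is 81 less the opposing 24 gives net 57, > 48, so (a) meets the standard; on (b) the weight is 94 less the opposing 44 gives net 50, which does exceed 48, so (b) meets the standard.
  Stage 1 is satisfied; the onus moves to the provider.
At Stage 2 the provider must meet a preponderance (weight exceeds 48): on (c) the weight is 39, which does not exceed 48, so (c) does not meet the standard; on (d) the weight is 65 less the opposing 21 gives net 44, ≤ 48, so (d) does not meet the standard.
  Stage 2 not carried; the provider fails its burden.
The patient prevails.

patient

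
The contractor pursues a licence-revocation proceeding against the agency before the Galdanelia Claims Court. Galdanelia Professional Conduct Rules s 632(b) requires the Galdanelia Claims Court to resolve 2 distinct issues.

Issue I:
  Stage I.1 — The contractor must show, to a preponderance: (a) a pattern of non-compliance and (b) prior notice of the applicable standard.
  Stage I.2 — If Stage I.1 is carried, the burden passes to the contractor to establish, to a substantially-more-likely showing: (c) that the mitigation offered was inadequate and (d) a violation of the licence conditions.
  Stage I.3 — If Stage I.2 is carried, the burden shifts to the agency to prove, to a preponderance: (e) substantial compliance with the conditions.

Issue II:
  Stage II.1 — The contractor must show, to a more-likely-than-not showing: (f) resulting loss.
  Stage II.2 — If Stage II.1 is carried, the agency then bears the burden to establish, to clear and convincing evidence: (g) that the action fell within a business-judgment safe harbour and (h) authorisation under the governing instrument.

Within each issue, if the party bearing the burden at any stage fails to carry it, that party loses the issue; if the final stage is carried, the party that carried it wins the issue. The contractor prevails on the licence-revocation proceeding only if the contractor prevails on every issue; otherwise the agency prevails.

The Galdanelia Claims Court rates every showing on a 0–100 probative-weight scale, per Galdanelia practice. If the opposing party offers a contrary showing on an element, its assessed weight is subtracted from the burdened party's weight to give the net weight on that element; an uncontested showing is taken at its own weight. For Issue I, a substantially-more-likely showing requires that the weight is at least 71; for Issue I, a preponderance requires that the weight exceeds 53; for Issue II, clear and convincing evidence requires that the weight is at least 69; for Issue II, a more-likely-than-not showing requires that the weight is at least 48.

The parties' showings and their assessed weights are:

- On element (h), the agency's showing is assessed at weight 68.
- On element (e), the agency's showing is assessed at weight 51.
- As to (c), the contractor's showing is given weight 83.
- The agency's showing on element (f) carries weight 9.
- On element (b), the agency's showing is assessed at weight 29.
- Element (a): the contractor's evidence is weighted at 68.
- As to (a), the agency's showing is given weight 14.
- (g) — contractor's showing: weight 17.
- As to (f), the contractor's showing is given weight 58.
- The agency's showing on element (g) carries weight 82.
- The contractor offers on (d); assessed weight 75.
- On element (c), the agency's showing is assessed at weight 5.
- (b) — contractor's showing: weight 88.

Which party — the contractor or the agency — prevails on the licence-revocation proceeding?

— Issue I —
At Stage I.1 the contractor must meet a preponderance (weight exceeds 53): on (a) the weight is 68 less the opposing 14 gives net 54, which does exceed 53, so (a) meets the standard; on (b) the weight is 88 less the opposing 29 gives net 59, which does exceed 53, so (b) meets the standard.
  Stage I.1 is satisfied; the contractor continues to bear the burden.
At Stage I.2 the contractor must meet a substantially-more-likely showing (weight is at least 71): on (c) the weight is 83 less the opposing 5 gives net 78, which does reach 71, so (c) meets the standard; on (d) the weight is 75, which does reach 71, so (d) meets the standard.
  Stage I.2 carried; the burden shifts to the agency.
At Stage I.3 the agency must meet a preponderance (weight exceeds 53): on (e) the weight is 51, which does not exceed 53, so (e) does not meet the standard.
  Not every element is met, so the agency fails to carry Stage I.3.
So the contractor prevails on this issue.
— Issue II —
Stage II.1 (contractor, a more-likely-than-not showing, weight is at least 48): (f) net 58−9=49 ≥ 48 — meets.
  Stage II.1 carried; the burden shifts to the agency.
Stage II.2 (agency, clear and convincing evidence, weight is at least 69): (g) net 82−17=65 < 69 — fails; (h) 68 < 69 — fails.
  The agency does not carry Stage II.2.
So the contractor prevails on this issue.
Per-issue: Issue I → contractor; Issue II → contractor. The contractor must prevail on every issue; overall, the contractor prevails.

contractor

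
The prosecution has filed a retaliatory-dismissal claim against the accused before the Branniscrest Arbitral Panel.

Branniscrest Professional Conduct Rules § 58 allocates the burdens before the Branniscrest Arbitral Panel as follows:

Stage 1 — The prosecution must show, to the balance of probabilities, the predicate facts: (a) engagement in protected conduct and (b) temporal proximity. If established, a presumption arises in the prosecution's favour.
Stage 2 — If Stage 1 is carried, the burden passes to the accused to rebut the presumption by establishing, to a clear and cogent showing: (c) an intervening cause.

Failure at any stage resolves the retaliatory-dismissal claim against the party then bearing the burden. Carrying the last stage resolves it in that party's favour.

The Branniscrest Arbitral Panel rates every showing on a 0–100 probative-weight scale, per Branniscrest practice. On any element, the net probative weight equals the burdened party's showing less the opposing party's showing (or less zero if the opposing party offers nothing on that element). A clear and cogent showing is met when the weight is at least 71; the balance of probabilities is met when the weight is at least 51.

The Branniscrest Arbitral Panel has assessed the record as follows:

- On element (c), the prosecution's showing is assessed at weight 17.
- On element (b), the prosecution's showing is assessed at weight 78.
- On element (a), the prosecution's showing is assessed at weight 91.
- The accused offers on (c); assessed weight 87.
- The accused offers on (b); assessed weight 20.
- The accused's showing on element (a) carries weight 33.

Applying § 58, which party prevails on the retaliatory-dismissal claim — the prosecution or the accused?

Stage 1 — burden on prosecution; standard: the balance of probabilities (weight is at least 51).
    (a): 91 − 33 = 58 ≥ 51 [met]
    (b): 78 − 20 = 58 ≥ 51 [met]
  Stage 1 carried; the burden shifts to the accused.
Stage 2 — burden on accused; standard: a clear and cogent showing (weight is at least 71).
    (c): 87 − 17 = 70 < 71 [not met]
  The accused does not carry Stage 2.
The analysis ends at Stage 2; the prosecution prevails.

prosecution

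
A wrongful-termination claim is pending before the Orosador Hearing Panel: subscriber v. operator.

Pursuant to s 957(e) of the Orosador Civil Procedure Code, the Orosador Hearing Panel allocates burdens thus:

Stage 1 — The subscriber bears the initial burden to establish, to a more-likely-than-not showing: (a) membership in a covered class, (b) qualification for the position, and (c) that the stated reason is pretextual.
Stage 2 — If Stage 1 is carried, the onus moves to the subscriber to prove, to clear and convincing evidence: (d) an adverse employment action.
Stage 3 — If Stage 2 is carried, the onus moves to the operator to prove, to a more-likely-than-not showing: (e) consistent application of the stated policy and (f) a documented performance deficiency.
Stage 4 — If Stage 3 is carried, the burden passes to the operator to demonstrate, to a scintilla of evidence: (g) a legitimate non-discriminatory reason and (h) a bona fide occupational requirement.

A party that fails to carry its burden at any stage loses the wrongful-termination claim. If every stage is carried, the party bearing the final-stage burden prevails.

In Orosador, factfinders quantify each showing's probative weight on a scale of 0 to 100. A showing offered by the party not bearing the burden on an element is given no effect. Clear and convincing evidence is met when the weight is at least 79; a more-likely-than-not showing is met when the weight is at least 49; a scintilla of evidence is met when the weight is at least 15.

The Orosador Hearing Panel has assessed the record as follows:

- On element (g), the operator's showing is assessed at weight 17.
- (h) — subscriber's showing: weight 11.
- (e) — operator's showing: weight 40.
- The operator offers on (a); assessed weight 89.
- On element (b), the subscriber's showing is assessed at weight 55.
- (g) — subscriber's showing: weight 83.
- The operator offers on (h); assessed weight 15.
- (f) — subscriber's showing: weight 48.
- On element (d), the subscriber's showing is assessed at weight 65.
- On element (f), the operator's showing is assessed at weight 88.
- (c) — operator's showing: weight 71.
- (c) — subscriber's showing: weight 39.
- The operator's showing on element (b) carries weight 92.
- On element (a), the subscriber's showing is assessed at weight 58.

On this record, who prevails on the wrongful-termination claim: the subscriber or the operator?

Stage 1 (subscriber, a more-likely-than-not showing, weight is at least 49): (a) 58 (operator's 89 disregarded) ≥ 49 — meets; (b) 55 (operator's 92 disregarded) ≥ 49 — meets; (c) 39 (operator's 71 disregarded) < 49 — fails.
  Stage 1 not carried; the subscriber fails its burden.
So the operator prevails.

operator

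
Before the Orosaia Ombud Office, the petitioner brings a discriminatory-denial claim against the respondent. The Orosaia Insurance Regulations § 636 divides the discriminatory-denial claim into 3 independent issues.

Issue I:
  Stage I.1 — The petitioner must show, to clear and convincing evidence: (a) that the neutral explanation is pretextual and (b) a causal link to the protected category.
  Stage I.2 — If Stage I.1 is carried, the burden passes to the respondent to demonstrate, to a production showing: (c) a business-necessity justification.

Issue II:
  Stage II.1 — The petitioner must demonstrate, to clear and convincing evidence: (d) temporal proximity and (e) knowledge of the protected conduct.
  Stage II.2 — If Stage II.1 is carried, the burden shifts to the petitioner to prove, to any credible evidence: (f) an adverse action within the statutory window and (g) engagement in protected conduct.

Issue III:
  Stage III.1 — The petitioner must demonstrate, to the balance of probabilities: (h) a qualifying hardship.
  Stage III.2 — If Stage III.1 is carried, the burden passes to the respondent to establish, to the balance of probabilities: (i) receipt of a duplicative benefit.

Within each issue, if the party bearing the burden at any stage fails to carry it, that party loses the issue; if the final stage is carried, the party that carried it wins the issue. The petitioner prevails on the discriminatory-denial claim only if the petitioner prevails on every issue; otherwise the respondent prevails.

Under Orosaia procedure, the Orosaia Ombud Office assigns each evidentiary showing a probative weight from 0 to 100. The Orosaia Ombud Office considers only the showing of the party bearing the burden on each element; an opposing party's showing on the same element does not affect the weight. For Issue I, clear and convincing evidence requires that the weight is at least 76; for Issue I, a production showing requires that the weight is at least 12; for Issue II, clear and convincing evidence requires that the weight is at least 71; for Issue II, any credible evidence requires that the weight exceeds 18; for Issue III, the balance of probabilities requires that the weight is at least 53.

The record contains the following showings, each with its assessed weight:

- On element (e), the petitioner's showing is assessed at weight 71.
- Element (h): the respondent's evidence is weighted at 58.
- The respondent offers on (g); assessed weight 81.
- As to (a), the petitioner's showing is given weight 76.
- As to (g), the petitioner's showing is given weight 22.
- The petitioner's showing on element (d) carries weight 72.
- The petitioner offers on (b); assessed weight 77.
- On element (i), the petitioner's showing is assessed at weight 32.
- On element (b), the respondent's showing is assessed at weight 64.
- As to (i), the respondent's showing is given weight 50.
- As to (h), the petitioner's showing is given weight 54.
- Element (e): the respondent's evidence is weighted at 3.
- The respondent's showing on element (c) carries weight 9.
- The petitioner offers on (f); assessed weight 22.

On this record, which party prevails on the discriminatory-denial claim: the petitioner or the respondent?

— Issue I —
Stage I.1 — burden on petitioner; standard: clear and convincing evidence (weight is at least 76).
    (a): 76 ≥ 76 [met]
    (b): 77 (respondent's 64 disregarded) ≥ 76 [met]
  Stage I.1 carried; the burden shifts to the respondent.
Stage I.2 — burden on respondent; standard: a production showing (weight is at least 12).
    (c): 9 < 12 [not met]
  Stage I.2 not carried; the respondent fails its burden.
The analysis ends at Stage I.2; the petitioner prevails on this issue.
— Issue II —
Stage II.1 — burden on petitioner; standard: clear and convincing evidence (weight is at least 71).
    (d): 72 ≥ 71 [met]
    (e): 71 (respondent's 3 disregarded) ≥ 71 [met]
  Stage II.1 carried; the burden remains with the petitioner.
Stage II.2 — burden on petitioner; standard: any credible evidence (weight exceeds 18).
    (f): 22 > 18 [met]
    (g): 22 (respondent's 81 disregarded) > 18 [met]
  All elements met at the final stage.
Every stage carried; the petitioner prevails on this issue.
— Issue III —
At Stage III.1 the petitioner must meet the balance of probabilities (weight is at least 53): on (h) the weight is 54 (the respondent's 58 is given no effect), ≥ 53, so (h) meets the standard.
  Stage III.1 is satisfied; the onus moves to the respondent.
At Stage III.2 the respondent must meet the balance of probabilities (weight is at least 53): on (i) the weight is 50 (the petitioner's 32 is given no effect), which does not reach 53, so (i) does not meet the standard.
  The respondent does not carry Stage III.2.
So the petitioner prevails on this issue.
Per-issue: Issue I → petitioner; Issue II → petitioner; Issue III → petitioner. The petitioner must prevail on every issue; overall, the petitioner prevails.

petitioner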